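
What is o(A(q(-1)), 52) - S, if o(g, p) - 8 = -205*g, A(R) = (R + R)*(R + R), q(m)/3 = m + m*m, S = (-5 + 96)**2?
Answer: -8273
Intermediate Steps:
S = 8281 (S = 91**2 = 8281)
q(m) = 3*m + 3*m**2 (q(m) = 3*(m + m*m) = 3*(m + m**2) = 3*m + 3*m**2)
A(R) = 4*R**2 (A(R) = (2*R)*(2*R) = 4*R**2)
o(g, p) = 8 - 205*g
o(A(q(-1)), 52) - S = (8 - 820*(3*(-1)*(1 - 1))**2) - 1*8281 = (8 - 820*(3*(-1)*0)**2) - 8281 = (8 - 820*0**2) - 8281 = (8 - 820*0) - 8281 = (8 - 205*0) - 8281 = (8 + 0) - 8281 = 8 - 8281 = -8273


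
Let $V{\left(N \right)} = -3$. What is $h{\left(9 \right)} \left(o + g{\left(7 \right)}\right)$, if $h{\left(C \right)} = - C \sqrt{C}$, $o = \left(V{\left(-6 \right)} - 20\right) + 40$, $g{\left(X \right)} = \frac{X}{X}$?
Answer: $-486$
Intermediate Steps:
$g{\left(X \right)} = 1$
$o = 17$ ($o = \left(-3 - 20\right) + 40 = -23 + 40 = 17$)
$h{\left(C \right)} = - C^{\frac{3}{2}}$
$h{\left(9 \right)} \left(o + g{\left(7 \right)}\right) = - 9^{\frac{3}{2}} \left(17 + 1\right) = \left(-1\right) 27 \cdot 18 = \left(-27\right) 18 = -486$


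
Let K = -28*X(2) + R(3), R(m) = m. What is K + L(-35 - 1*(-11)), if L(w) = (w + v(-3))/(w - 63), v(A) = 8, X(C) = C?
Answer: -4595/87 ≈ -52.816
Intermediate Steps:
L(w) = (8 + w)/(-63 + w) (L(w) = (w + 8)/(w - 63) = (8 + w)/(-63 + w))
K = -53 (K = -28*2 + 3 = -56 + 3 = -53)
K + L(-35 - 1*(-11)) = -53 + (8 + (-35 - 1*(-11)))/(-63 + (-35 - 1*(-11))) = -53 + (8 + (-35 + 11))/(-63 + (-35 + 11)) = -53 + (8 - 24)/(-63 - 24) = -53 - 16/(-87) = -53 - 1/87*(-16) = -53 + 16/87 = -4595/87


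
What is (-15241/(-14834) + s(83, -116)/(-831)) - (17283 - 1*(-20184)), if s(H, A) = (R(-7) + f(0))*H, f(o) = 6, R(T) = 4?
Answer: -461857379167/12327054 ≈ -37467.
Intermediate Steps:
s(H, A) = 10*H (s(H, A) = (4 + 6)*H = 10*H)
(-15241/(-14834) + s(83, -116)/(-831)) - (17283 - 1*(-20184)) = (-15241/(-14834) + (10*83)/(-831)) - (17283 - 1*(-20184)) = (-15241*(-1/14834) + 830*(-1/831)) - (17283 + 20184) = (15241/14834 - 830/831) - 1*37467 = 353051/12327054 - 37467 = -461857379167/12327054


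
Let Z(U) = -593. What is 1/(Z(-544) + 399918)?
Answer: 1/399325 ≈ 2.5042e-6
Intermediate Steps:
1/(Z(-544) + 399918) = 1/(-593 + 399918) = 1/399325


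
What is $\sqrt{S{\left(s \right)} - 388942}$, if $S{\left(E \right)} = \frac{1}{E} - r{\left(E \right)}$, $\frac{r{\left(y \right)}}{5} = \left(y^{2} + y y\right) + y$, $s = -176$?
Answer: $\frac{3 i \sqrt{150109267}}{44} \approx 835.36 i$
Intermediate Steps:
$r{\left(y \right)} = 5 y + 10 y^{2}$ ($r{\left(y \right)} = 5 \left(\left(y^{2} + y y\right) + y\right) = 5 \left(\left(y^{2} + y^{2}\right) + y\right) = 5 \left(2 y^{2} + y\right) = 5 \left(y + 2 y^{2}\right) = 5 y + 10 y^{2}$)
$S{\left(E \right)} = \frac{1}{E} - 5 E \left(1 + 2 E\right)$
$\sqrt{S{\left(s \right)} - 388942} = \sqrt{\left(\frac{1}{-176} - 10 \left(-176\right)^{2} - -880\right) - 388942} = \sqrt{\left(- \frac{1}{176} - 309760 + 880\right) - 388942} = \sqrt{- \frac{54362881}{176} - 388942} = \sqrt{- \frac{122816673}{176}} = \frac{3 i \sqrt{150109267}}{44}$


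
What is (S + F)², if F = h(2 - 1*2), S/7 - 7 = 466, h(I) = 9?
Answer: 11022400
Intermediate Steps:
S = 3311 (S = 49 + 7*466 = 49 + 3262 = 3311)
F = 9
(S + F)² = (3311 + 9)² = 3320² = 11022400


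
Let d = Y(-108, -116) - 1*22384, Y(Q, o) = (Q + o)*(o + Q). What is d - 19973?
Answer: 7819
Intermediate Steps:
Y(Q, o) = (Q + o)² (Y(Q, o) = (Q + o)*(Q + o) = (Q + o)²)
d = 27792 (d = (-108 - 116)² - 1*22384 = (-224)² - 22384 = 50176 - 22384 = 27792)
d - 19973 = 27792 - 19973 = 7819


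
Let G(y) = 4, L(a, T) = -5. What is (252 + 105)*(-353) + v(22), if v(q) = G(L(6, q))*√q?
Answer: -126021 + 4*√22 ≈ -1.2600e+5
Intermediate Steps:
v(q) = 4*√q
(252 + 105)*(-353) + v(22) = (252 + 105)*(-353) + 4*√22 = 357*(-353) + 4*√22 = -126021 + 4*√22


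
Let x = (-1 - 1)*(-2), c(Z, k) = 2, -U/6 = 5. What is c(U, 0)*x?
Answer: 8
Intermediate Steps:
U = -30 (U = -6*5 = -30)
x = 4 (x = -2*(-2) = 4)
c(U, 0)*x = 2*4 = 8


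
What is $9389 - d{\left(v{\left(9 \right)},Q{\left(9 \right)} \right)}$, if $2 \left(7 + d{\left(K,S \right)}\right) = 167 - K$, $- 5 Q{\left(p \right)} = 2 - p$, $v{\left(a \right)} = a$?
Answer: $9317$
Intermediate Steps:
$Q{\left(p \right)} = - \frac{2}{5} + \frac{p}{5}$ ($Q{\left(p \right)} = - \frac{2 - p}{5} = - \frac{2}{5} + \frac{p}{5}$)
$d{\left(K,S \right)} = \frac{153}{2} - \frac{K}{2}$ ($d{\left(K,S \right)} = -7 + \frac{167 - K}{2} = -7 - \left(- \frac{167}{2} + \frac{K}{2}\right) = \frac{153}{2} - \frac{K}{2}$)
$9389 - d{\left(v{\left(9 \right)},Q{\left(9 \right)} \right)} = 9389 - \left(\frac{153}{2} - \frac{9}{2}\right) = 9389 - 72 = 9317$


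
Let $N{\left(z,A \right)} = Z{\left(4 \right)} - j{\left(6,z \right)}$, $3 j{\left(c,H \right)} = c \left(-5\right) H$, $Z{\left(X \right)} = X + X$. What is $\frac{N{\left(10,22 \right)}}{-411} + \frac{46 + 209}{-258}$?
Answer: $- \frac{14741}{11782} \approx -1.2511$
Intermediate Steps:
$Z{\left(X \right)} = 2 X$
$j{\left(c,H \right)} = - \frac{5 H c}{3}$ ($j{\left(c,H \right)} = \frac{c \left(-5\right) H}{3} = \frac{- 5 c H}{3} = \frac{\left(-5\right) H c}{3} = - \frac{5 H c}{3}$)
$N{\left(z,A \right)} = 8 + 10 z$ ($N{\left(z,A \right)} = 2 \cdot 4 - \left(- \frac{5}{3}\right) z 6 = 8 - - 10 z = 8 + 10 z$)
$\frac{N{\left(10,22 \right)}}{-411} + \frac{46 + 209}{-258} = \frac{8 + 10 \cdot 10}{-411} + \frac{46 + 209}{-258} = \left(8 + 100\right) \left(- \frac{1}{411}\right) + 255 \left(- \frac{1}{258}\right) = 108 \left(- \frac{1}{411}\right) - \frac{85}{86} = - \frac{36}{137} - \frac{85}{86} = - \frac{14741}{11782}$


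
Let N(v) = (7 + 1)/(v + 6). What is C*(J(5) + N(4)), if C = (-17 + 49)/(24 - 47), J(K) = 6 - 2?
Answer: -768/115 ≈ -6.6783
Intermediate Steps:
J(K) = 4
C = -32/23 (C = 32/(-23) = 32*(-1/23) = -32/23 ≈ -1.3913)
N(v) = 8/(6 + v)
C*(J(5) + N(4)) = -32*(4 + 8/(6 + 4))/23 = -32*(4 + 8/10)/23 = -32*(4 + 8*(1/10))/23 = -32*(4 + 4/5)/23 = -32/23*24/5 = -768/115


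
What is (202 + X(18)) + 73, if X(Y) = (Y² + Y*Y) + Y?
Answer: 941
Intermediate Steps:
X(Y) = Y + 2*Y² (X(Y) = (Y² + Y²) + Y = 2*Y² + Y = Y + 2*Y²)
(202 + X(18)) + 73 = (202 + 18*(1 + 2*18)) + 73 = (202 + 18*(1 + 36)) + 73 = (202 + 18*37) + 73 = (202 + 666) + 73 = 868 + 73 = 941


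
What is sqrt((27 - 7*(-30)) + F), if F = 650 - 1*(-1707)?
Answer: sqrt(2594) ≈ 50.931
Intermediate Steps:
F = 2357 (F = 650 + 1707 = 2357)
sqrt((27 - 7*(-30)) + F) = sqrt((27 - 7*(-30)) + 2357) = sqrt((27 + 210) + 2357) = sqrt(237 + 2357) = sqrt(2594)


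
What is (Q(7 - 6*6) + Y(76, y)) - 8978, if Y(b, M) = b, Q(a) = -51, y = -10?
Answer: -8953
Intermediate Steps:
(Q(7 - 6*6) + Y(76, y)) - 8978 = (-51 + 76) - 8978 = 25 - 8978 = -8953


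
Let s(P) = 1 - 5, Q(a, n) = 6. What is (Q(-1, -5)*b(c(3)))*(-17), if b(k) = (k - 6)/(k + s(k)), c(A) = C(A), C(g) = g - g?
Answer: -153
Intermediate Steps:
C(g) = 0
c(A) = 0
s(P) = -4
b(k) = (-6 + k)/(-4 + k) (b(k) = (k - 6)/(k - 4) = (-6 + k)/(-4 + k))
(Q(-1, -5)*b(c(3)))*(-17) = (6*((-6 + 0)/(-4 + 0)))*(-17) = (6*(-6/(-4)))*(-17) = (6*(-¼*(-6)))*(-17) = (6*(3/2))*(-17) = 9*(-17) = -153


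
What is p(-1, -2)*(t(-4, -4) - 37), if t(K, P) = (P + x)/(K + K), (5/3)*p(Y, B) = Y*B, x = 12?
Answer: -228/5 ≈ -45.600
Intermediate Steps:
p(Y, B) = 3*B*Y/5 (p(Y, B) = 3*(Y*B)/5 = 3*(B*Y)/5 = 3*B*Y/5)
t(K, P) = (12 + P)/(2*K) (t(K, P) = (P + 12)/(K + K) = (12 + P)/((2*K)) = (12 + P)*(1/(2*K)) = (12 + P)/(2*K))
p(-1, -2)*(t(-4, -4) - 37) = ((⅗)*(-2)*(-1))*((½)*(12 - 4)/(-4) - 37) = 6*((½)*(-¼)*8 - 37)/5 = 6*(-1 - 37)/5 = (6/5)*(-38) = -228/5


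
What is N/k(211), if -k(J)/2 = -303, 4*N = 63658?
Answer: 31829/1212 ≈ 26.262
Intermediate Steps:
N = 31829/2 (N = (¼)*63658 = 31829/2 ≈ 15915.)
k(J) = 606 (k(J) = -2*(-303) = 606)
N/k(211) = (31829/2)/606 = (31829/2)*(1/606) = 31829/1212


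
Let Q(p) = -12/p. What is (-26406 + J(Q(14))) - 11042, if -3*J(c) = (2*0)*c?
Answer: -37448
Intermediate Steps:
J(c) = 0 (J(c) = -2*0*c/3 = -0*c = -⅓*0 = 0)
(-26406 + J(Q(14))) - 11042 = (-26406 + 0) - 11042 = -26406 - 11042 = -37448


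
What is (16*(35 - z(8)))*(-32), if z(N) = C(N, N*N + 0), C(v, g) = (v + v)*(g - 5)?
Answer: 465408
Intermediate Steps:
C(v, g) = 2*v*(-5 + g) (C(v, g) = (2*v)*(-5 + g) = 2*v*(-5 + g))
z(N) = 2*N*(-5 + N**2) (z(N) = 2*N*(-5 + (N*N + 0)) = 2*N*(-5 + (N**2 + 0)) = 2*N*(-5 + N**2))
(16*(35 - z(8)))*(-32) = (16*(35 - 2*8*(-5 + 8**2)))*(-32) = (16*(35 - 2*8*(-5 + 64)))*(-32) = (16*(35 - 2*8*59))*(-32) = (16*(35 - 1*944))*(-32) = (16*(35 - 944))*(-32) = (16*(-909))*(-32) = -14544*(-32) = 465408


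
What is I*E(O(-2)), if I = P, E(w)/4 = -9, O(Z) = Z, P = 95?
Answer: -3420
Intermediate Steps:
E(w) = -36 (E(w) = 4*(-9) = -36)
I = 95
I*E(O(-2)) = 95*(-36) = -3420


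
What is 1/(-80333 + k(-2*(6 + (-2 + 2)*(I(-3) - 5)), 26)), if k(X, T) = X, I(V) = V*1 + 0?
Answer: -1/80345 ≈ -1.2446e-5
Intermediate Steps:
I(V) = V (I(V) = V + 0 = V)
1/(-80333 + k(-2*(6 + (-2 + 2)*(I(-3) - 5)), 26)) = 1/(-80333 - 2*(6 + (-2 + 2)*(-3 - 5))) = 1/(-80333 - 2*(6 + 0*(-8))) = 1/(-80333 - 2*(6 + 0)) = 1/(-80333 - 2*6) = 1/(-80333 - 12) = 1/(-80345) = -1/80345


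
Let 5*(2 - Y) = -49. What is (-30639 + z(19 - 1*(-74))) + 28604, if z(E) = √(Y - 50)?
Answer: -2035 + I*√955/5 ≈ -2035.0 + 6.1806*I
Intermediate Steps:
Y = 59/5 (Y = 2 - ⅕*(-49) = 2 + 49/5 = 59/5 ≈ 11.800)
z(E) = I*√955/5 (z(E) = √(59/5 - 50) = √(-191/5) = I*√955/5)
(-30639 + z(19 - 1*(-74))) + 28604 = (-30639 + I*√955/5) + 28604 = -2035 + I*√955/5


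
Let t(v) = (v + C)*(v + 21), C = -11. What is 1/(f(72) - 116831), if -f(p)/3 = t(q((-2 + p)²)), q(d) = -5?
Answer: -1/116063 ≈ -8.6160e-6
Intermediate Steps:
t(v) = (-11 + v)*(21 + v) (t(v) = (v - 11)*(v + 21) = (-11 + v)*(21 + v))
f(p) = 768 (f(p) = -3*(-231 + (-5)² + 10*(-5)) = -3*(-231 + 25 - 50) = -3*(-256) = 768)
1/(f(72) - 116831) = 1/(768 - 116831) = 1/(-116063) = -1/116063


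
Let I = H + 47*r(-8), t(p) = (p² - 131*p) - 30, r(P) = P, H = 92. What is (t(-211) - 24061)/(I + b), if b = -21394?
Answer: -48071/21678 ≈ -2.2175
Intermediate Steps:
t(p) = -30 + p² - 131*p
I = -284 (I = 92 + 47*(-8) = 92 - 376 = -284)
(t(-211) - 24061)/(I + b) = ((-30 + (-211)² - 131*(-211)) - 24061)/(-284 - 21394) = ((-30 + 44521 + 27641) - 24061)/(-21678) = (72132 - 24061)*(-1/21678) = 48071*(-1/21678) = -48071/21678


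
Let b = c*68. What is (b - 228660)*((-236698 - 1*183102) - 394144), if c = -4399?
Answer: 429593131648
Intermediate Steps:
b = -299132 (b = -4399*68 = -299132)
(b - 228660)*((-236698 - 1*183102) - 394144) = (-299132 - 228660)*((-236698 - 1*183102) - 394144) = -527792*((-236698 - 183102) - 394144) = -527792*(-419800 - 394144) = -527792*(-813944) = 429593131648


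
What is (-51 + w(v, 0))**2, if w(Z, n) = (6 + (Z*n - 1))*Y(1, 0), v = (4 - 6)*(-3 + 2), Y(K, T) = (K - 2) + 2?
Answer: 2116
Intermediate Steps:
Y(K, T) = K (Y(K, T) = (-2 + K) + 2 = K)
v = 2 (v = -2*(-1) = 2)
w(Z, n) = 5 + Z*n (w(Z, n) = (6 + (Z*n - 1))*1 = (6 + (-1 + Z*n))*1 = (5 + Z*n)*1 = 5 + Z*n)
(-51 + w(v, 0))**2 = (-51 + (5 + 2*0))**2 = (-51 + (5 + 0))**2 = (-51 + 5)**2 = (-46)**2 = 2116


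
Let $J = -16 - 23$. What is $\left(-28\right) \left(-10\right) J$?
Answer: $-10920$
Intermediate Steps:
$J = -39$
$\left(-28\right) \left(-10\right) J = \left(-28\right) \left(-10\right) \left(-39\right) = 280 \left(-39\right) = -10920$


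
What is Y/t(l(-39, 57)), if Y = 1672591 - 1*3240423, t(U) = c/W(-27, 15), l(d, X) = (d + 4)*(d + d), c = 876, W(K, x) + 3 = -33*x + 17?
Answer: 188531798/219 ≈ 8.6088e+5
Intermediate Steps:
W(K, x) = 14 - 33*x (W(K, x) = -3 + (-33*x + 17) = -3 + (17 - 33*x) = 14 - 33*x)
l(d, X) = 2*d*(4 + d) (l(d, X) = (4 + d)*(2*d) = 2*d*(4 + d))
t(U) = -876/481 (t(U) = 876/(14 - 33*15) = 876/(14 - 495) = 876/(-481) = 876*(-1/481) = -876/481)
Y = -1567832 (Y = 1672591 - 3240423 = -1567832)
Y/t(l(-39, 57)) = -1567832/(-876/481) = -1567832*(-481/876) = 188531798/219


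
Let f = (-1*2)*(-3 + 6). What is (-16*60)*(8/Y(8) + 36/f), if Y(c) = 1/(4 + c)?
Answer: -86400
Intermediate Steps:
f = -6 (f = -2*3 = -6)
(-16*60)*(8/Y(8) + 36/f) = (-16*60)*(8/(1/(4 + 8)) + 36/(-6)) = -960*(8/(1/12) + 36*(-⅙)) = -960*(8/(1/12) - 6) = -960*(8*12 - 6) = -960*(96 - 6) = -960*90 = -86400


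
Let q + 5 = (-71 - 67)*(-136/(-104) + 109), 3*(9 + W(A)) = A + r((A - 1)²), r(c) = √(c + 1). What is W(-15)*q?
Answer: 2771398/13 - 197957*√257/39 ≈ 1.3181e+5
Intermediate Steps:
r(c) = √(1 + c)
W(A) = -9 + A/3 + √(1 + (-1 + A)²)/3 (W(A) = -9 + (A + √(1 + (A - 1)²))/3 = -9 + (A + √(1 + (-1 + A)²))/3 = -9 + (A/3 + √(1 + (-1 + A)²)/3) = -9 + A/3 + √(1 + (-1 + A)²)/3)
q = -197957/13 (q = -5 + (-71 - 67)*(-136/(-104) + 109) = -5 - 138*(-136*(-1/104) + 109) = -5 - 138*(17/13 + 109) = -5 - 138*1434/13 = -5 - 197892/13 = -197957/13 ≈ -15227.)
W(-15)*q = (-9 + (⅓)*(-15) + √(1 + (-1 - 15)²)/3)*(-197957/13) = (-9 - 5 + √(1 + (-16)²)/3)*(-197957/13) = (-9 - 5 + √(1 + 256)/3)*(-197957/13) = (-9 - 5 + √257/3)*(-197957/13) = (-14 + √257/3)*(-197957/13) = 2771398/13 - 197957*√257/39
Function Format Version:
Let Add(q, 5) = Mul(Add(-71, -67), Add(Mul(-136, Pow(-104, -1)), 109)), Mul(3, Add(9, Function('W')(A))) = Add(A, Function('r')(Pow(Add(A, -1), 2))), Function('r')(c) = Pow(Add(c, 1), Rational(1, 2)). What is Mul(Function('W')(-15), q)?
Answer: Add(Rational(2771398, 13), Mul(Rational(-197957, 39), Pow(257, Rational(1, 2)))) ≈ 1.3181e+5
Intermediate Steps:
Function('r')(c) = Pow(Add(1, c), Rational(1, 2))
Function('W')(A) = Add(-9, Mul(Rational(1, 3), A), Mul(Rational(1, 3), Pow(Add(1, Pow(Add(-1, A), 2)), Rational(1, 2)))) (Function('W')(A) = Add(-9, Mul(Rational(1, 3), Add(A, Pow(Add(1, Pow(Add(A, -1), 2)), Rational(1, 2))))) = Add(-9, Mul(Rational(1, 3), Add(A, Pow(Add(1, Pow(Add(-1, A), 2)), Rational(1, 2))))) = Add(-9, Add(Mul(Rational(1, 3), A), Mul(Rational(1, 3), Pow(Add(1, Pow(Add(-1, A), 2)), Rational(1, 2))))) = Add(-9, Mul(Rational(1, 3), A), Mul(Rational(1, 3), Pow(Add(1, Pow(Add(-1, A), 2)), Rational(1, 2)))))
q = Rational(-197957, 13) (q = Add(-5, Mul(Add(-71, -67), Add(Mul(-136, Pow(-104, -1)), 109))) = Add(-5, Mul(-138, Add(Mul(-136, Rational(-1, 104)), 109))) = Add(-5, Mul(-138, Add(Rational(17, 13), 109))) = Add(-5, Mul(-138, Rational(1434, 13))) = Add(-5, Rational(-197892, 13)) = Rational(-197957, 13) ≈ -15227.)
Mul(Function('W')(-15), q) = Mul(Add(-9, Mul(Rational(1, 3), -15), Mul(Rational(1, 3), Pow(Add(1, Pow(Add(-1, -15), 2)), Rational(1, 2)))), Rational(-197957, 13)) = Mul(Add(-9, -5, Mul(Rational(1, 3), Pow(Add(1, Pow(-16, 2)), Rational(1, 2)))), Rational(-197957, 13)) = Mul(Add(-9, -5, Mul(Rational(1, 3), Pow(Add(1, 256), Rational(1, 2)))), Rational(-197957, 13)) = Mul(Add(-9, -5, Mul(Rational(1, 3), Pow(257, Rational(1, 2)))), Rational(-197957, 13)) = Mul(Add(-14, Mul(Rational(1, 3), Pow(257, Rational(1, 2)))), Rational(-197957, 13)) = Add(Rational(2771398, 13), Mul(Rational(-197957, 39), Pow(257, Rational(1, 2))))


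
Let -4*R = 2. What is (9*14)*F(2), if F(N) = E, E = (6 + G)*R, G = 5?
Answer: -693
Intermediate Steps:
R = -½ (R = -¼*2 = -½ ≈ -0.50000)
E = -11/2 (E = (6 + 5)*(-½) = 11*(-½) = -11/2 ≈ -5.5000)
F(N) = -11/2
(9*14)*F(2) = (9*14)*(-11/2) = 126*(-11/2) = -693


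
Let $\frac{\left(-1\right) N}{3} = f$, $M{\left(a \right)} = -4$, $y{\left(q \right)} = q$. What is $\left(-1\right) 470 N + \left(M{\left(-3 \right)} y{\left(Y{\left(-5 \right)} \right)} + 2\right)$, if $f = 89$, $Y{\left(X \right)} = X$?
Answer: $125512$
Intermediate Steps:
$N = -267$ ($N = \left(-3\right) 89 = -267$)
$\left(-1\right) 470 N + \left(M{\left(-3 \right)} y{\left(Y{\left(-5 \right)} \right)} + 2\right) = \left(-1\right) 470 \left(-267\right) + \left(\left(-4\right) \left(-5\right) + 2\right) = \left(-470\right) \left(-267\right) + \left(20 + 2\right) = 125490 + 22 = 125512$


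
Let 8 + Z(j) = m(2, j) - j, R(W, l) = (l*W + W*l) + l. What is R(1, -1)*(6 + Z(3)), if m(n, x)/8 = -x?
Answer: 87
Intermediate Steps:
R(W, l) = l + 2*W*l (R(W, l) = (W*l + W*l) + l = 2*W*l + l = l + 2*W*l)
m(n, x) = -8*x (m(n, x) = 8*(-x) = -8*x)
Z(j) = -8 - 9*j (Z(j) = -8 + (-8*j - j) = -8 - 9*j)
R(1, -1)*(6 + Z(3)) = (-(1 + 2*1))*(6 + (-8 - 9*3)) = (-(1 + 2))*(6 + (-8 - 27)) = (-1*3)*(6 - 35) = -3*(-29) = 87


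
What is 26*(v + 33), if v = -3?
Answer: 780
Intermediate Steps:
26*(v + 33) = 26*(-3 + 33) = 26*30 = 780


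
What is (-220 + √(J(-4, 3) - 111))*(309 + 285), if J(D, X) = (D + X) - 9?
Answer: -130680 + 6534*I ≈ -1.3068e+5 + 6534.0*I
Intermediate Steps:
J(D, X) = -9 + D + X
(-220 + √(J(-4, 3) - 111))*(309 + 285) = (-220 + √((-9 - 4 + 3) - 111))*(309 + 285) = (-220 + √(-10 - 111))*594 = (-220 + √(-121))*594 = (-220 + 11*I)*594 = -130680 + 6534*I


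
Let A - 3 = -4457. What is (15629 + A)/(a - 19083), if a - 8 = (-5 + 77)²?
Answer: -11175/13891 ≈ -0.80448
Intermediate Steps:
A = -4454 (A = 3 - 4457 = -4454)
a = 5192 (a = 8 + (-5 + 77)² = 8 + 72² = 8 + 5184 = 5192)
(15629 + A)/(a - 19083) = (15629 - 4454)/(5192 - 19083) = 11175/(-13891) = 11175*(-1/13891) = -11175/13891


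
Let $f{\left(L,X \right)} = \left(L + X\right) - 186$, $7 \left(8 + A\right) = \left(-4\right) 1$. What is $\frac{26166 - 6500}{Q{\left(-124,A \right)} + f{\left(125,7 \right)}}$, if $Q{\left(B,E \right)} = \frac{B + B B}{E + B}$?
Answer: $- \frac{4562512}{39219} \approx -116.33$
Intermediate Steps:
$A = - \frac{60}{7}$ ($A = -8 + \frac{\left(-4\right) 1}{7} = -8 + \frac{1}{7} \left(-4\right) = -8 - \frac{4}{7} = - \frac{60}{7} \approx -8.5714$)
$f{\left(L,X \right)} = -186 + L + X$
$Q{\left(B,E \right)} = \frac{B + B^{2}}{B + E}$
$\frac{26166 - 6500}{Q{\left(-124,A \right)} + f{\left(125,7 \right)}} = \frac{26166 - 6500}{- \frac{124 \left(1 - 124\right)}{-124 - \frac{60}{7}} + \left(-186 + 125 + 7\right)} = \frac{19666}{\left(-124\right) \frac{1}{- \frac{928}{7}} \left(-123\right) - 54} = \frac{19666}{\left(-124\right) \left(- \frac{7}{928}\right) \left(-123\right) - 54} = \frac{19666}{- \frac{26691}{232} - 54} = \frac{19666}{- \frac{39219}{232}} = 19666 \left(- \frac{232}{39219}\right) = - \frac{4562512}{39219}$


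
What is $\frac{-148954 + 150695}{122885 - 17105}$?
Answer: $\frac{1741}{105780} \approx 0.016459$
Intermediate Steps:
$\frac{-148954 + 150695}{122885 - 17105} = \frac{1741}{105780}$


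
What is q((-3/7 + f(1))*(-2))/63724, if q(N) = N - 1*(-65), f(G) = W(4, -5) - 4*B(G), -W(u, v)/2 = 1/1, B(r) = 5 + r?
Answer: 825/446068 ≈ 0.0018495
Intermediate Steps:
W(u, v) = -2 (W(u, v) = -2/1 = -2*1 = -2)
f(G) = -22 - 4*G (f(G) = -2 - 4*(5 + G) = -2 + (-20 - 4*G) = -22 - 4*G)
q(N) = 65 + N (q(N) = N + 65 = 65 + N)
q((-3/7 + f(1))*(-2))/63724 = (65 + (-3/7 + (-22 - 4*1))*(-2))/63724 = (65 + (-3*⅐ + (-22 - 4))*(-2))*(1/63724) = (65 + (-3/7 - 26)*(-2))*(1/63724) = (65 - 185/7*(-2))*(1/63724) = (65 + 370/7)*(1/63724) = (825/7)*(1/63724) = 825/446068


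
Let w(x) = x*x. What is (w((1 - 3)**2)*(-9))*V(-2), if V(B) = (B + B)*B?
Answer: -1152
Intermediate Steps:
V(B) = 2*B**2 (V(B) = (2*B)*B = 2*B**2)
w(x) = x**2
(w((1 - 3)**2)*(-9))*V(-2) = (((1 - 3)**2)**2*(-9))*(2*(-2)**2) = (((-2)**2)**2*(-9))*(2*4) = (4**2*(-9))*8 = (16*(-9))*8 = -144*8 = -1152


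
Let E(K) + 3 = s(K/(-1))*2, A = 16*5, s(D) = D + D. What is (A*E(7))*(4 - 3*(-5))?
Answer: -47120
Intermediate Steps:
s(D) = 2*D
A = 80
E(K) = -3 - 4*K (E(K) = -3 + (2*(K/(-1)))*2 = -3 + (2*(K*(-1)))*2 = -3 + (2*(-K))*2 = -3 - 2*K*2 = -3 - 4*K)
(A*E(7))*(4 - 3*(-5)) = (80*(-3 - 4*7))*(4 - 3*(-5)) = (80*(-3 - 28))*(4 + 15) = (80*(-31))*19 = -2480*19 = -47120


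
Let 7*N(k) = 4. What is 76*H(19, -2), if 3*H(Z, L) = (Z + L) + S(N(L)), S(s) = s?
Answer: 3116/7 ≈ 445.14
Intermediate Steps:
N(k) = 4/7 (N(k) = (⅐)*4 = 4/7)
H(Z, L) = 4/21 + L/3 + Z/3 (H(Z, L) = ((Z + L) + 4/7)/3 = ((L + Z) + 4/7)/3 = (4/7 + L + Z)/3 = 4/21 + L/3 + Z/3)
76*H(19, -2) = 76*(4/21 + (⅓)*(-2) + (⅓)*19) = 76*(4/21 - ⅔ + 19/3) = 76*(41/7) = 3116/7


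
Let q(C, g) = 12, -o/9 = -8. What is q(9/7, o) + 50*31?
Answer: 1562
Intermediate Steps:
o = 72 (o = -9*(-8) = 72)
q(9/7, o) + 50*31 = 12 + 50*31 = 12 + 1550 = 1562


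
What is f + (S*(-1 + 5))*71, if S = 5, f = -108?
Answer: 1312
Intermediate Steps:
f + (S*(-1 + 5))*71 = -108 + (5*(-1 + 5))*71 = -108 + (5*4)*71 = -108 + 20*71 = -108 + 1420 = 1312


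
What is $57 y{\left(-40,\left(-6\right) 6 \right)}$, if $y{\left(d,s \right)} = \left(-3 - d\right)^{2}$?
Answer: $78033$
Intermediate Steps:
$57 y{\left(-40,\left(-6\right) 6 \right)} = 57 \left(3 - 40\right)^{2} = 57 \left(-37\right)^{2} = 57 \cdot 1369 = 78033$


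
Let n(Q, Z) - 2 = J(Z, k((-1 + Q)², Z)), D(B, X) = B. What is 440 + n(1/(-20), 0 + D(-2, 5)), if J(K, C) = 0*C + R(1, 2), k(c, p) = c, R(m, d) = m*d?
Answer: 444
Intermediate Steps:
R(m, d) = d*m
J(K, C) = 2 (J(K, C) = 0*C + 2*1 = 0 + 2 = 2)
n(Q, Z) = 4 (n(Q, Z) = 2 + 2 = 4)
440 + n(1/(-20), 0 + D(-2, 5)) = 440 + 4 = 444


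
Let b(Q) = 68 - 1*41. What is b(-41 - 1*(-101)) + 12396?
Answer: 12423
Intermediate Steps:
b(Q) = 27 (b(Q) = 68 - 41 = 27)
b(-41 - 1*(-101)) + 12396 = 27 + 12396 = 12423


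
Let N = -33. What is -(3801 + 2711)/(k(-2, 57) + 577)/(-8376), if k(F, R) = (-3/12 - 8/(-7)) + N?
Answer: 2072/1452189 ≈ 0.0014268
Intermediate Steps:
k(F, R) = -899/28 (k(F, R) = (-3/12 - 8/(-7)) - 33 = (-3*1/12 - 8*(-1/7)) - 33 = (-1/4 + 8/7) - 33 = 25/28 - 33 = -899/28)
-(3801 + 2711)/(k(-2, 57) + 577)/(-8376) = -(3801 + 2711)/(-899/28 + 577)/(-8376) = -6512/15257/28*(-1/8376) = -6512*28/15257*(-1/8376) = -1*16576/1387*(-1/8376) = -16576/1387*(-1/8376) = 2072/1452189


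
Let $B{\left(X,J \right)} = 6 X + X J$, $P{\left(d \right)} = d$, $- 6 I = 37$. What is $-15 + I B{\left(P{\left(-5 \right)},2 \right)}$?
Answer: $\frac{695}{3} \approx 231.67$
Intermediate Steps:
$I = - \frac{37}{6}$ ($I = \left(- \frac{1}{6}\right) 37 = - \frac{37}{6} \approx -6.1667$)
$B{\left(X,J \right)} = 6 X + J X$
$-15 + I B{\left(P{\left(-5 \right)},2 \right)} = -15 - \frac{37 \left(- 5 \left(6 + 2\right)\right)}{6} = -15 - \frac{37 \left(\left(-5\right) 8\right)}{6} = -15 - - \frac{740}{3} = -15 + \frac{740}{3} = \frac{695}{3}$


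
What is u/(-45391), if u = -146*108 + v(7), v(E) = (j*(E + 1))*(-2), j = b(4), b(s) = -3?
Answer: 15720/45391 ≈ 0.34632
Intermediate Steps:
j = -3
v(E) = 6 + 6*E (v(E) = -3*(E + 1)*(-2) = -3*(1 + E)*(-2) = (-3 - 3*E)*(-2) = 6 + 6*E)
u = -15720 (u = -146*108 + (6 + 6*7) = -15768 + (6 + 42) = -15768 + 48 = -15720)
u/(-45391) = -15720/(-45391) = -15720*(-1/45391) = 15720/45391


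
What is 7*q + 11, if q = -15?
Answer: -94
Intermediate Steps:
7*q + 11 = 7*(-15) + 11 = -105 + 11 = -94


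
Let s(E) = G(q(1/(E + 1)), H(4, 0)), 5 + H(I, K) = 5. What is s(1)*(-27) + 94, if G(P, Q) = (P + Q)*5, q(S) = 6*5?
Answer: -3956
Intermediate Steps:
q(S) = 30
H(I, K) = 0 (H(I, K) = -5 + 5 = 0)
G(P, Q) = 5*P + 5*Q
s(E) = 150 (s(E) = 5*30 + 5*0 = 150 + 0 = 150)
s(1)*(-27) + 94 = 150*(-27) + 94 = -4050 + 94 = -3956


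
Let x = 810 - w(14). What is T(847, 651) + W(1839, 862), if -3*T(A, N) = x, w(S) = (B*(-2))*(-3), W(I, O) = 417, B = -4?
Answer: 139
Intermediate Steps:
w(S) = -24 (w(S) = -4*(-2)*(-3) = 8*(-3) = -24)
x = 834 (x = 810 - 1*(-24) = 810 + 24 = 834)
T(A, N) = -278 (T(A, N) = -1/3*834 = -278)
T(847, 651) + W(1839, 862) = -278 + 417 = 139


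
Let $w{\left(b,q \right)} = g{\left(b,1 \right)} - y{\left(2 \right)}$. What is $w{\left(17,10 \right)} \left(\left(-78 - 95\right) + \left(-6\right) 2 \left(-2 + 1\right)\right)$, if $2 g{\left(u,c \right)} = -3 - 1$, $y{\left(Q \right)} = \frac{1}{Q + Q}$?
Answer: $\frac{1449}{4} \approx 362.25$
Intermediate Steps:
$y{\left(Q \right)} = \frac{1}{2 Q}$
$g{\left(u,c \right)} = -2$ ($g{\left(u,c \right)} = \frac{-3 - 1}{2} = \frac{1}{2} \left(-4\right) = -2$)
$w{\left(b,q \right)} = - \frac{9}{4}$ ($w{\left(b,q \right)} = -2 - \frac{1}{2 \cdot 2} = -2 - \frac{1}{2} \cdot \frac{1}{2} = -2 - \frac{1}{4} = - \frac{9}{4}$)
$w{\left(17,10 \right)} \left(\left(-78 - 95\right) + \left(-6\right) 2 \left(-2 + 1\right)\right) = - \frac{9 \left(\left(-78 - 95\right) + \left(-6\right) 2 \left(-2 + 1\right)\right)}{4} = - \frac{9 \left(\left(-78 - 95\right) - -12\right)}{4} = - \frac{9 \left(-173 + 12\right)}{4} = \left(- \frac{9}{4}\right) \left(-161\right) = \frac{1449}{4}$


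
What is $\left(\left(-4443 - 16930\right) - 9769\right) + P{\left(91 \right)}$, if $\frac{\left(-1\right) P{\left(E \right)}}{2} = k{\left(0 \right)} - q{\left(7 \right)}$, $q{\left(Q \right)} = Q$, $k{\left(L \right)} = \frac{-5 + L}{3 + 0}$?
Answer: $- \frac{93374}{3} \approx -31125.0$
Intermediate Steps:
$k{\left(L \right)} = - \frac{5}{3} + \frac{L}{3}$ ($k{\left(L \right)} = \frac{-5 + L}{3} = \left(-5 + L\right) \frac{1}{3} = - \frac{5}{3} + \frac{L}{3}$)
$P{\left(E \right)} = \frac{52}{3}$ ($P{\left(E \right)} = - 2 \left(\left(- \frac{5}{3} + \frac{1}{3} \cdot 0\right) - 7\right) = - 2 \left(\left(- \frac{5}{3} + 0\right) - 7\right) = - 2 \left(- \frac{5}{3} - 7\right) = \left(-2\right) \left(- \frac{26}{3}\right) = \frac{52}{3}$)
$\left(\left(-4443 - 16930\right) - 9769\right) + P{\left(91 \right)} = \left(\left(-4443 - 16930\right) - 9769\right) + \frac{52}{3} = \left(-21373 - 9769\right) + \frac{52}{3} = -31142 + \frac{52}{3} = - \frac{93374}{3}$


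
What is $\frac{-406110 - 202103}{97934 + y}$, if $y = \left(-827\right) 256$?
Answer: $\frac{608213}{113778} \approx 5.3456$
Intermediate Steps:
$y = -211712$
$\frac{-406110 - 202103}{97934 + y} = \frac{-406110 - 202103}{97934 - 211712} = - \frac{608213}{-113778} = \left(-608213\right) \left(- \frac{1}{113778}\right) = \frac{608213}{113778}$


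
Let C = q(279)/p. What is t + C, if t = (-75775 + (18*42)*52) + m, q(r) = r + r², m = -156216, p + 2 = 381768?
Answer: -5254158071/27269 ≈ -1.9268e+5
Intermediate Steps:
p = 381766 (p = -2 + 381768 = 381766)
C = 5580/27269 (C = (279*(1 + 279))/381766 = (279*280)*(1/381766) = 78120*(1/381766) = 5580/27269 ≈ 0.20463)
t = -192679 (t = (-75775 + (18*42)*52) - 156216 = (-75775 + 756*52) - 156216 = (-75775 + 39312) - 156216 = -36463 - 156216 = -192679)
t + C = -192679 + 5580/27269 = -5254158071/27269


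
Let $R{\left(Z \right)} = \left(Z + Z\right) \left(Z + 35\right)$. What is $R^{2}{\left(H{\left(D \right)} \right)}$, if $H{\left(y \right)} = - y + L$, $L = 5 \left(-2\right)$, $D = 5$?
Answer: $360000$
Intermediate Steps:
$L = -10$
$H{\left(y \right)} = -10 - y$ ($H{\left(y \right)} = - y - 10 = -10 - y$)
$R{\left(Z \right)} = 2 Z \left(35 + Z\right)$
$R^{2}{\left(H{\left(D \right)} \right)} = \left(2 \left(-10 - 5\right) \left(35 - 15\right)\right)^{2} = \left(2 \left(-15\right) \left(35 - 15\right)\right)^{2} = \left(2 \left(-15\right) 20\right)^{2} = \left(-600\right)^{2} = 360000$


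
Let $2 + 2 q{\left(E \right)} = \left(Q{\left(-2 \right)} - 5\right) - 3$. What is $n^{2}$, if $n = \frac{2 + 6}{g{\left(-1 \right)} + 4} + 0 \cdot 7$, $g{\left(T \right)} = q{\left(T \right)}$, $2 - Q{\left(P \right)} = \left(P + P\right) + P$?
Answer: $\frac{64}{9} \approx 7.1111$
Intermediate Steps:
$Q{\left(P \right)} = 2 - 3 P$ ($Q{\left(P \right)} = 2 - \left(\left(P + P\right) + P\right) = 2 - \left(2 P + P\right) = 2 - 3 P$)
$q{\left(E \right)} = -1$ ($q{\left(E \right)} = -1 + \frac{\left(\left(2 - -6\right) - 5\right) - 3}{2} = -1 + \frac{\left(\left(2 + 6\right) - 5\right) - 3}{2} = -1 + \frac{\left(8 - 5\right) - 3}{2} = -1 + \frac{3 - 3}{2} = -1 + \frac{1}{2} \cdot 0 = -1 + 0 = -1$)
$g{\left(T \right)} = -1$
$n = \frac{8}{3}$ ($n = \frac{2 + 6}{-1 + 4} + 0 \cdot 7 = \frac{8}{3} + 0 = \frac{8}{3} \approx 2.6667$)
$n^{2} = \left(\frac{8}{3}\right)^{2} = \frac{64}{9}$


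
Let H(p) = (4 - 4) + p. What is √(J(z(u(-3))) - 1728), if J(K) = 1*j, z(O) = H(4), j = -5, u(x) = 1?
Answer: I*√1733 ≈ 41.629*I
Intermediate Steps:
H(p) = p (H(p) = 0 + p = p)
z(O) = 4
J(K) = -5 (J(K) = 1*(-5) = -5)
√(J(z(u(-3))) - 1728) = √(-5 - 1728) = √(-1733) = I*√1733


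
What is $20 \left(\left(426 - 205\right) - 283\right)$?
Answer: $-1240$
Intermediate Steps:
$20 \left(\left(426 - 205\right) - 283\right) = 20 \left(221 - 283\right) = 20 \left(-62\right) = -1240$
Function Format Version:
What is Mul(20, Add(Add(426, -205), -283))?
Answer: -1240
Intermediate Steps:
Mul(20, Add(Add(426, -205), -283)) = Mul(20, Add(221, -283)) = Mul(20, -62) = -1240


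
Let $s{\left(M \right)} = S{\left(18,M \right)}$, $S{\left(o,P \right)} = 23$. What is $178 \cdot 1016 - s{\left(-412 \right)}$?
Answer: $180825$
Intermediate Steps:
$s{\left(M \right)} = 23$
$178 \cdot 1016 - s{\left(-412 \right)} = 178 \cdot 1016 - 23 = 180848 - 23 = 180825$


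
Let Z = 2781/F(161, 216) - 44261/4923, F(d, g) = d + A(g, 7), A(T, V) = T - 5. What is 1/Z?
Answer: -610452/924743 ≈ -0.66013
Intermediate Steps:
A(T, V) = -5 + T
F(d, g) = -5 + d + g (F(d, g) = d + (-5 + g) = -5 + d + g)
Z = -924743/610452 (Z = 2781/(-5 + 161 + 216) - 44261/4923 = 2781/372 - 44261*1/4923 = 2781*(1/372) - 44261/4923 = 927/124 - 44261/4923 = -924743/610452 ≈ -1.5148)
1/Z = 1/(-924743/610452) = -610452/924743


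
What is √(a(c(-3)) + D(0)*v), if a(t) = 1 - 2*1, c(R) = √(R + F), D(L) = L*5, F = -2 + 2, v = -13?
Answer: I ≈ 1.0*I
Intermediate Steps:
F = 0
D(L) = 5*L
c(R) = √R (c(R) = √(R + 0) = √R)
a(t) = -1 (a(t) = 1 - 2 = -1)
√(a(c(-3)) + D(0)*v) = √(-1 + (5*0)*(-13)) = √(-1 + 0*(-13)) = √(-1 + 0) = √(-1) = I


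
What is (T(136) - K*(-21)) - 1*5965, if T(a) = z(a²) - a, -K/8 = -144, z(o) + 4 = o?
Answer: 36583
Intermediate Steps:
z(o) = -4 + o
K = 1152 (K = -8*(-144) = 1152)
T(a) = -4 + a² - a (T(a) = (-4 + a²) - a = -4 + a² - a)
(T(136) - K*(-21)) - 1*5965 = ((-4 + 136² - 1*136) - 1152*(-21)) - 1*5965 = ((-4 + 18496 - 136) - 1*(-24192)) - 5965 = (18356 + 24192) - 5965 = 42548 - 5965 = 36583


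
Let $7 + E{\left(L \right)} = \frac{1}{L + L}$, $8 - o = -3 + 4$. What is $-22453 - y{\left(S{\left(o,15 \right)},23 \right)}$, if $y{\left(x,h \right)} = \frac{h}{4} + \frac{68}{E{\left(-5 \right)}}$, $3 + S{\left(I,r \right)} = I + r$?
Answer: $- \frac{6375565}{284} \approx -22449.0$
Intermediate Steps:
$o = 7$ ($o = 8 - \left(-3 + 4\right) = 8 - 1 = 7$)
$E{\left(L \right)} = -7 + \frac{1}{2 L}$ ($E{\left(L \right)} = -7 + \frac{1}{L + L} = -7 + \frac{1}{2 L}$)
$S{\left(I,r \right)} = -3 + I + r$ ($S{\left(I,r \right)} = -3 + \left(I + r\right) = -3 + I + r$)
$y{\left(x,h \right)} = - \frac{680}{71} + \frac{h}{4}$ ($y{\left(x,h \right)} = \frac{h}{4} + \frac{68}{-7 + \frac{1}{2 \left(-5\right)}} = h \frac{1}{4} + \frac{68}{-7 + \frac{1}{2} \left(- \frac{1}{5}\right)} = \frac{h}{4} + \frac{68}{-7 - \frac{1}{10}} = \frac{h}{4} + \frac{68}{- \frac{71}{10}} = \frac{h}{4} + 68 \left(- \frac{10}{71}\right) = \frac{h}{4} - \frac{680}{71} = - \frac{680}{71} + \frac{h}{4}$)
$-22453 - y{\left(S{\left(o,15 \right)},23 \right)} = -22453 - \left(- \frac{680}{71} + \frac{1}{4} \cdot 23\right) = -22453 - \left(- \frac{680}{71} + \frac{23}{4}\right) = -22453 - - \frac{1087}{284} = -22453 + \frac{1087}{284} = - \frac{6375565}{284}$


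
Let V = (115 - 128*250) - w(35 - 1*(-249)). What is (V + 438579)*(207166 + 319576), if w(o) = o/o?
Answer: 214222284206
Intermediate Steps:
w(o) = 1
V = -31886 (V = (115 - 128*250) - 1*1 = (115 - 32000) - 1 = -31885 - 1 = -31886)
(V + 438579)*(207166 + 319576) = (-31886 + 438579)*(207166 + 319576) = 406693*526742 = 214222284206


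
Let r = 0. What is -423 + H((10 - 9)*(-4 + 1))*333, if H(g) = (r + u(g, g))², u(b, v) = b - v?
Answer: -423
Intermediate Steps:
H(g) = 0 (H(g) = (0 + (g - g))² = (0 + 0)² = 0² = 0)
-423 + H((10 - 9)*(-4 + 1))*333 = -423 + 0*333 = -423 + 0 = -423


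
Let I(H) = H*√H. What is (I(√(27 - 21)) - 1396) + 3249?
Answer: 1853 + 6^(¾) ≈ 1856.8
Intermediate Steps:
I(H) = H^(3/2)
(I(√(27 - 21)) - 1396) + 3249 = ((√(27 - 21))^(3/2) - 1396) + 3249 = ((√6)^(3/2) - 1396) + 3249 = (6^(¾) - 1396) + 3249 = (-1396 + 6^(¾)) + 3249 = 1853 + 6^(¾)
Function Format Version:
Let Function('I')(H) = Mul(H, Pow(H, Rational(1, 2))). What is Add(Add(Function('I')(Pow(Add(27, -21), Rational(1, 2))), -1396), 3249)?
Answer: Add(1853, Pow(6, Rational(3, 4))) ≈ 1856.8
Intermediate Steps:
Function('I')(H) = Pow(H, Rational(3, 2))
Add(Add(Function('I')(Pow(Add(27, -21), Rational(1, 2))), -1396), 3249) = Add(Add(Pow(Pow(Add(27, -21), Rational(1, 2)), Rational(3, 2)), -1396), 3249) = Add(Add(Pow(Pow(6, Rational(1, 2)), Rational(3, 2)), -1396), 3249) = Add(Add(Pow(6, Rational(3, 4)), -1396), 3249) = Add(Add(-1396, Pow(6, Rational(3, 4))), 3249) = Add(1853, Pow(6, Rational(3, 4)))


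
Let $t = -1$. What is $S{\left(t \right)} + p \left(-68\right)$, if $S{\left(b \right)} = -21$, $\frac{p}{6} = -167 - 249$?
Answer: $169707$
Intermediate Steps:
$p = -2496$ ($p = 6 \left(-167 - 249\right) = 6 \left(-416\right) = -2496$)
$S{\left(t \right)} + p \left(-68\right) = -21 - -169728 = -21 + 169728 = 169707$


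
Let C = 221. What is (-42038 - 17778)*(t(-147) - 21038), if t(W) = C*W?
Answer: 3201651400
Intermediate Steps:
t(W) = 221*W
(-42038 - 17778)*(t(-147) - 21038) = (-42038 - 17778)*(221*(-147) - 21038) = -59816*(-32487 - 21038) = -59816*(-53525) = 3201651400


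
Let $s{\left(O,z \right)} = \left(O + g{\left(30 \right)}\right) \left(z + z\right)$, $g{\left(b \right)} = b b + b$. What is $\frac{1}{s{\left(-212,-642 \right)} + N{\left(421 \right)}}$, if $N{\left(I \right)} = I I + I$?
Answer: $- \frac{1}{744250} \approx -1.3436 \cdot 10^{-6}$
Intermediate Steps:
$g{\left(b \right)} = b + b^{2}$ ($g{\left(b \right)} = b^{2} + b = b + b^{2}$)
$N{\left(I \right)} = I + I^{2}$ ($N{\left(I \right)} = I^{2} + I = I + I^{2}$)
$s{\left(O,z \right)} = 2 z \left(930 + O\right)$ ($s{\left(O,z \right)} = \left(O + 30 \left(1 + 30\right)\right) \left(z + z\right) = \left(O + 30 \cdot 31\right) 2 z = \left(O + 930\right) 2 z = \left(930 + O\right) 2 z = 2 z \left(930 + O\right)$)
$\frac{1}{s{\left(-212,-642 \right)} + N{\left(421 \right)}} = \frac{1}{2 \left(-642\right) \left(930 - 212\right) + 421 \left(1 + 421\right)} = \frac{1}{2 \left(-642\right) 718 + 421 \cdot 422} = \frac{1}{-921912 + 177662} = \frac{1}{-744250} = - \frac{1}{744250}$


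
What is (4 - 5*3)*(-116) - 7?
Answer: 1269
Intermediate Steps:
(4 - 5*3)*(-116) - 7 = (4 - 15)*(-116) - 7 = -11*(-116) - 7 = 1276 - 7 = 1269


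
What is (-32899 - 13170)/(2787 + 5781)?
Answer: -46069/8568 ≈ -5.3769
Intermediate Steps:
(-32899 - 13170)/(2787 + 5781) = -46069/8568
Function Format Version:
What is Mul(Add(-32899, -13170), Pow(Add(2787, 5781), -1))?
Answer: Rational(-46069, 8568) ≈ -5.3769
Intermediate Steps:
Mul(Add(-32899, -13170), Pow(Add(2787, 5781), -1)) = Mul(-46069, Pow(8568, -1)) = Mul(-46069, Rational(1, 8568)) = Rational(-46069, 8568)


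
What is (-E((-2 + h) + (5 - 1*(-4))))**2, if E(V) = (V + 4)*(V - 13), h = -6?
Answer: 3600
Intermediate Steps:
E(V) = (-13 + V)*(4 + V) (E(V) = (4 + V)*(-13 + V) = (-13 + V)*(4 + V))
(-E((-2 + h) + (5 - 1*(-4))))**2 = (-(-52 + ((-2 - 6) + (5 - 1*(-4)))**2 - 9*((-2 - 6) + (5 - 1*(-4)))))**2 = (-(-52 + (-8 + (5 + 4))**2 - 9*(-8 + (5 + 4))))**2 = (-(-52 + (-8 + 9)**2 - 9*(-8 + 9)))**2 = (-(-52 + 1**2 - 9*1))**2 = (-(-52 + 1 - 9))**2 = (-1*(-60))**2 = 60**2 = 3600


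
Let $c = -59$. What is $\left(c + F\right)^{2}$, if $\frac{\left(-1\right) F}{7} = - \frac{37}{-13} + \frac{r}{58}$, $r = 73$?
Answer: $\frac{4375954801}{568516} \approx 7697.2$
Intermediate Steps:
$F = - \frac{21665}{754}$ ($F = - 7 \left(- \frac{37}{-13} + \frac{73}{58}\right) = - 7 \left(\left(-37\right) \left(- \frac{1}{13}\right) + 73 \cdot \frac{1}{58}\right) = - 7 \left(\frac{37}{13} + \frac{73}{58}\right) = \left(-7\right) \frac{3095}{754} = - \frac{21665}{754} \approx -28.733$)
$\left(c + F\right)^{2} = \left(-59 - \frac{21665}{754}\right)^{2} = \left(- \frac{66151}{754}\right)^{2} = \frac{4375954801}{568516}$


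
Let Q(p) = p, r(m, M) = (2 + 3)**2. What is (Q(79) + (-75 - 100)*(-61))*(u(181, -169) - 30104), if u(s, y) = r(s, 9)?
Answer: -323469566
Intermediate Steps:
r(m, M) = 25 (r(m, M) = 5**2 = 25)
u(s, y) = 25
(Q(79) + (-75 - 100)*(-61))*(u(181, -169) - 30104) = (79 + (-75 - 100)*(-61))*(25 - 30104) = (79 - 175*(-61))*(-30079) = (79 + 10675)*(-30079) = 10754*(-30079) = -323469566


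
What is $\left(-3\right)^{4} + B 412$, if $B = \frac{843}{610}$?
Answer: $\frac{198363}{305} \approx 650.37$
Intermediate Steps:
$B = \frac{843}{610}$ ($B = 843 \cdot \frac{1}{610} = \frac{843}{610} \approx 1.382$)
$\left(-3\right)^{4} + B 412 = \left(-3\right)^{4} + \frac{843}{610} \cdot 412 = 81 + \frac{173658}{305} = \frac{198363}{305}$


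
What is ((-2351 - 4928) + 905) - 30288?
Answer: -36662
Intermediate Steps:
((-2351 - 4928) + 905) - 30288 = (-7279 + 905) - 30288 = -6374 - 30288 = -36662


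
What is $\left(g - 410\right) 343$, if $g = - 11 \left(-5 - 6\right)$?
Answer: $-99127$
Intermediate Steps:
$g = 121$ ($g = \left(-11\right) \left(-11\right) = 121$)
$\left(g - 410\right) 343 = \left(121 - 410\right) 343 = \left(-289\right) 343 = -99127$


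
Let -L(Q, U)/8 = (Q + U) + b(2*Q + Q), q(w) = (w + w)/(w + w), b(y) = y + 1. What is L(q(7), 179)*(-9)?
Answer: 13248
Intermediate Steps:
b(y) = 1 + y
q(w) = 1 (q(w) = (2*w)/((2*w)) = (2*w)*(1/(2*w)) = 1)
L(Q, U) = -8 - 32*Q - 8*U (L(Q, U) = -8*((Q + U) + (1 + (2*Q + Q))) = -8*((Q + U) + (1 + 3*Q)) = -8*(1 + U + 4*Q) = -8 - 32*Q - 8*U)
L(q(7), 179)*(-9) = (-8 - 32*1 - 8*179)*(-9) = (-8 - 32 - 1432)*(-9) = -1472*(-9) = 13248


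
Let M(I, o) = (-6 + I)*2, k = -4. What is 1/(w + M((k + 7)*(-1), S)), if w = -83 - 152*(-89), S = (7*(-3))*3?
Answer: 1/13427 ≈ 7.4477e-5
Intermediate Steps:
S = -63 (S = -21*3 = -63)
M(I, o) = -12 + 2*I
w = 13445 (w = -83 + 13528 = 13445)
1/(w + M((k + 7)*(-1), S)) = 1/(13445 + (-12 + 2*((-4 + 7)*(-1)))) = 1/(13445 + (-12 + 2*(3*(-1)))) = 1/(13445 + (-12 + 2*(-3))) = 1/(13445 + (-12 - 6)) = 1/(13445 - 18) = 1/13427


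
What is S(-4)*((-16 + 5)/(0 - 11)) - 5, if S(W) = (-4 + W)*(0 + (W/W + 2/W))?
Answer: -9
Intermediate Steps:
S(W) = (1 + 2/W)*(-4 + W) (S(W) = (-4 + W)*(0 + (1 + 2/W)) = (-4 + W)*(1 + 2/W) = (1 + 2/W)*(-4 + W))
S(-4)*((-16 + 5)/(0 - 11)) - 5 = (-2 - 4 - 8/(-4))*((-16 + 5)/(0 - 11)) - 5 = (-2 - 4 - 8*(-¼))*(-11/(-11)) - 5 = (-2 - 4 + 2)*(-11*(-1/11)) - 5 = -4*1 - 5 = -4 - 5 = -9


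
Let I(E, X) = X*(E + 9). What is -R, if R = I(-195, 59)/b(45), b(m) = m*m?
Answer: 3658/675 ≈ 5.4193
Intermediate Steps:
b(m) = m²
I(E, X) = X*(9 + E)
R = -3658/675 (R = (59*(9 - 195))/(45²) = (59*(-186))/2025 = -10974*1/2025 = -3658/675 ≈ -5.4193)
-R = -1*(-3658/675) = 3658/675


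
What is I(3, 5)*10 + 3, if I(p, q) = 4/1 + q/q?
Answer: 53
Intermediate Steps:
I(p, q) = 5 (I(p, q) = 4*1 + 1 = 4 + 1 = 5)
I(3, 5)*10 + 3 = 5*10 + 3 = 50 + 3 = 53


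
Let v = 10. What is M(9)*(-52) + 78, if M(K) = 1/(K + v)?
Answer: 1430/19 ≈ 75.263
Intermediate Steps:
M(K) = 1/(10 + K) (M(K) = 1/(K + 10) = 1/(10 + K))
M(9)*(-52) + 78 = -52/(10 + 9) + 78 = -52/19 + 78 = 1430/19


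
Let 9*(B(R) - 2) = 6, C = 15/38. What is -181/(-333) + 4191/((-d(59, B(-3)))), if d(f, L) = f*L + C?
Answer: -155844181/5987673 ≈ -26.027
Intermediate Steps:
C = 15/38 (C = 15*(1/38) = 15/38 ≈ 0.39474)
B(R) = 8/3 (B(R) = 2 + (⅑)*6 = 2 + ⅔ = 8/3)
d(f, L) = 15/38 + L*f (d(f, L) = f*L + 15/38 = L*f + 15/38 = 15/38 + L*f)
-181/(-333) + 4191/((-d(59, B(-3)))) = -181/(-333) + 4191/((-(15/38 + (8/3)*59))) = -181*(-1/333) + 4191/((-(15/38 + 472/3))) = 181/333 + 4191/((-1*17981/114)) = 181/333 + 4191/(-17981/114) = 181/333 + 4191*(-114/17981) = 181/333 - 477774/17981 = -155844181/5987673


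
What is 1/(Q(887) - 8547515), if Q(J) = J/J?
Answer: -1/8547514 ≈ -1.1699e-7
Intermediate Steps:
Q(J) = 1
1/(Q(887) - 8547515) = 1/(1 - 8547515) = 1/(-8547514) = -1/8547514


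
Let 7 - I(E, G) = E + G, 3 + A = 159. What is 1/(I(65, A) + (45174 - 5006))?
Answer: 1/39954 ≈ 2.5029e-5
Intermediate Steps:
A = 156 (A = -3 + 159 = 156)
I(E, G) = 7 - E - G (I(E, G) = 7 - (E + G) = 7 + (-E - G) = 7 - E - G)
1/(I(65, A) + (45174 - 5006)) = 1/((7 - 1*65 - 1*156) + (45174 - 5006)) = 1/((7 - 65 - 156) + 40168) = 1/(-214 + 40168) = 1/39954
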